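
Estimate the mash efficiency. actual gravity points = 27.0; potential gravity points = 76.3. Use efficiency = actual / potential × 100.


efficiency = 27.0 / 76.3 × 100

35.3866 %


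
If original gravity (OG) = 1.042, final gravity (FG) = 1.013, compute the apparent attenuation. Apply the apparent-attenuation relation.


AA = (OG − FG)/(OG − 1) · 100
AA = (1.042 − 1.013)/(1.042 − 1) · 100

69.0476 %


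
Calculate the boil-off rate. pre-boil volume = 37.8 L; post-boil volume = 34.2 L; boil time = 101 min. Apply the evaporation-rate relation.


rate = (V_pre − V_post) / (t_min/60)
rate = (37.8 − 34.2) / (101/60)

2.1386 L/hr


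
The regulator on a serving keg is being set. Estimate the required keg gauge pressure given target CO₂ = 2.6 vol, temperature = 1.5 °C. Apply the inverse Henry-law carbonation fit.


psi = vols/(0.01821 + 0.09011·e^(−0.04·T)) − 14.695
psi = 2.6/(0.01821 + 0.09011·e^(−0.04·1.5)) − 14.695

10.5300 psi


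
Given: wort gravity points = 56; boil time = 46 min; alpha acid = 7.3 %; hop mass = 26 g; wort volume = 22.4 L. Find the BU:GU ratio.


U = 1.65·0.000125^(GP/1000)·(1−e^(−0.04t))/4.15;  IBU = (α/100)·m·U·1000/V;  BU:GU = IBU/GP
U = 1.65·0.000125^(56/1000)·(1−e^(−0.04·46))/4.15 = 0.2022
IBU = (7.3/100)·26·0.2022·1000/22.4 = 17.1317
BU:GU = 17.1317/56

0.3059


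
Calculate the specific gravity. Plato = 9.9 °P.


SG = 259/(259 − P)
SG = 259/(259 − 9.9)

1.0397


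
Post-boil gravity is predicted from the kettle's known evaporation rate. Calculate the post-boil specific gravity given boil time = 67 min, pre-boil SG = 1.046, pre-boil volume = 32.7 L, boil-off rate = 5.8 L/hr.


V_post = V_pre − rate·(t/60);  SG_post = 1 + (SG_pre−1)·V_pre/V_post
V_post = 32.7 − 5.8·(67/60) = 26.2233
SG_post = 1 + (1.046 − 1)·32.7/26.2233

1.0574


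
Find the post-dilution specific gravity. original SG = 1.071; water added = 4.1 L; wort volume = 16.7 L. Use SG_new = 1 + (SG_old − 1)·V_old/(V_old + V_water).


pts = (1.071 − 1)·1000·16.7/(16.7 + 4.1) = 57.0048
SG_new = 1 + 57.0048/1000

1.0570


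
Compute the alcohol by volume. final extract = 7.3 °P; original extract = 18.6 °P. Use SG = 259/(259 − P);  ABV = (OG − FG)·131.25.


OG = 259/(259 − 18.6) = 1.0774
FG = 259/(259 − 7.3) = 1.0290
ABV = (1.0774 − 1.0290)·131.25

6.3483 % ABV


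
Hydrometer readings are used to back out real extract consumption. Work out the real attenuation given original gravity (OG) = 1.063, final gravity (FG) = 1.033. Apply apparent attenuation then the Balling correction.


AA = (OG−FG)/(OG−1)·100;  RA = AA·0.8192
AA = (1.063 − 1.033)/(1.063 − 1)·100 = 47.6190
RA = 47.6190·0.8192

39.0095 %


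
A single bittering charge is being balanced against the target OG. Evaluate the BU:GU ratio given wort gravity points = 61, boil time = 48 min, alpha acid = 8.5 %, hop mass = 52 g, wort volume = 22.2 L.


U = 1.65·0.000125^(GP/1000)·(1−e^(−0.04t))/4.15;  IBU = (α/100)·m·U·1000/V;  BU:GU = IBU/GP
U = 1.65·0.000125^(61/1000)·(1−e^(−0.04·48))/4.15 = 0.1961
IBU = (8.5/100)·52·0.1961·1000/22.2 = 39.0450
BU:GU = 39.0450/61

0.6401


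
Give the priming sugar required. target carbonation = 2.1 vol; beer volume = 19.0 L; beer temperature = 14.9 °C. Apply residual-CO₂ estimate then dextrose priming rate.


residual = 14.695·(0.01821 + 0.09011·e^(−0.04·T));  sugar = (target − residual)·4.0·V
residual = 14.695·(0.01821 + 0.09011·e^(−0.04·14.9)) = 0.9972
sugar = (2.1 − 0.9972)·4.0·19.0

83.8108 g


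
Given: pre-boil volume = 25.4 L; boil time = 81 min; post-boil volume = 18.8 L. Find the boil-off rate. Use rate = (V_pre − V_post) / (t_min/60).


rate = (25.4 − 18.8) / (81/60)

4.8889 L/hr


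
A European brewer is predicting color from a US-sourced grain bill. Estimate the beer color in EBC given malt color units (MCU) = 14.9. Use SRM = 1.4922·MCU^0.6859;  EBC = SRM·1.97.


SRM = 1.4922·14.9^0.6859 = 9.5173
EBC = 9.5173·1.97

18.7492 EBC


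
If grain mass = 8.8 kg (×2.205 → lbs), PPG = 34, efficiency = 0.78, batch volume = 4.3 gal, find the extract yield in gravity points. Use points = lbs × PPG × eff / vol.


lbs = 8.8 × 2.205 = 19.4040
points = 19.4040 × 34 × 0.78 / 4.3

119.6730 points


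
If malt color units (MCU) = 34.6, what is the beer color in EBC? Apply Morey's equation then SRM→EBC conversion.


SRM = 1.4922·MCU^0.6859;  EBC = SRM·1.97
SRM = 1.4922·34.6^0.6859 = 16.9621
EBC = 16.9621·1.97

33.4153 EBC


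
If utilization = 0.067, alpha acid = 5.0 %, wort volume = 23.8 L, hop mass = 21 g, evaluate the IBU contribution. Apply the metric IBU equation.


IBU = (α/100)·mass·U·1000 / V
IBU = (5.0/100)·21·0.067·1000 / 23.8

2.9559 IBU


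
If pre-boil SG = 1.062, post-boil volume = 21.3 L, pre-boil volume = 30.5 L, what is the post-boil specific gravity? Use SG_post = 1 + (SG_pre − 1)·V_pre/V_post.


pts_pre = (1.062 − 1)·1000 = 62.0000
pts_post = 62.0000·30.5/21.3 = 88.7793
SG_post = 1 + 88.7793/1000

1.0888


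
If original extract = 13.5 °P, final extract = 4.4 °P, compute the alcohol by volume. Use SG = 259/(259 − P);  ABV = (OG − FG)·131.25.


OG = 259/(259 − 13.5) = 1.0550
FG = 259/(259 − 4.4) = 1.0173
ABV = (1.0550 − 1.0173)·131.25

4.9491 % ABV


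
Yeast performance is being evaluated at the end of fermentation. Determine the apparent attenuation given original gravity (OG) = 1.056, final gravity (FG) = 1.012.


AA = (OG − FG)/(OG − 1) · 100
AA = (1.056 − 1.012)/(1.056 − 1) · 100

78.5714 %


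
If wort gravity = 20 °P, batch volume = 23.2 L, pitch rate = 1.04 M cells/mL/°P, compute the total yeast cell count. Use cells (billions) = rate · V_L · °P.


cells = 1.04 · 23.2 · 20

482.5600 billion cells


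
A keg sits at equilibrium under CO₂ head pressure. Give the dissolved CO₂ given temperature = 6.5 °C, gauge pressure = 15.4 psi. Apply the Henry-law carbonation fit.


vols = (P + 14.695)·(0.01821 + 0.09011·e^(−0.04·T))
vols = (15.4 + 14.695)·(0.01821 + 0.09011·e^(−0.04·6.5))

2.6390 volumes


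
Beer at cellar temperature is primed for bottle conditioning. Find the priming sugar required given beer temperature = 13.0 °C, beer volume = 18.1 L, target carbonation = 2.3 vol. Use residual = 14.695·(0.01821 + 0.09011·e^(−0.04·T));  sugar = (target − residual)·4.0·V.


residual = 14.695·(0.01821 + 0.09011·e^(−0.04·13.0)) = 1.0548
sugar = (2.3 − 1.0548)·4.0·18.1

90.1496 g


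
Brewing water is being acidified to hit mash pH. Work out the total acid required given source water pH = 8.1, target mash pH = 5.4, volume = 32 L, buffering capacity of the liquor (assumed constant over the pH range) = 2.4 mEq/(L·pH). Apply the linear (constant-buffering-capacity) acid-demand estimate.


acid = buffering capacity · (pH_source − pH_target) · V
acid = 2.4 · (8.1 − 5.4) · 32

207.3600 mEq


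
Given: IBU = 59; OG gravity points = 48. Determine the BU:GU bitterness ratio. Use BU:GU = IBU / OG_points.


BU:GU = 59 / 48

1.2292


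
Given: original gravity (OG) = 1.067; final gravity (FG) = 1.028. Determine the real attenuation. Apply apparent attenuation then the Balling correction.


AA = (OG−FG)/(OG−1)·100;  RA = AA·0.8192
AA = (1.067 − 1.028)/(1.067 − 1)·100 = 58.2090
RA = 58.2090·0.8192

47.6848 %


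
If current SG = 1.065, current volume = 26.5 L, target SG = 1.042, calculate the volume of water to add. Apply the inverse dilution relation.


V_water = V·((SG_curr − 1)/(SG_target − 1) − 1)
V_water = 26.5·((1.065 − 1)/(1.042 − 1) − 1)

14.5119 L


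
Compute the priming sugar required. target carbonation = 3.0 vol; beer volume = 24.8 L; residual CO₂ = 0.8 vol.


sugar = (target − residual)·4.0·V
sugar = (3.0 − 0.8)·4.0·24.8

218.2400 g


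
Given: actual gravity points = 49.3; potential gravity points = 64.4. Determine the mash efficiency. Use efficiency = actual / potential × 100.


efficiency = 49.3 / 64.4 × 100

76.5528 %


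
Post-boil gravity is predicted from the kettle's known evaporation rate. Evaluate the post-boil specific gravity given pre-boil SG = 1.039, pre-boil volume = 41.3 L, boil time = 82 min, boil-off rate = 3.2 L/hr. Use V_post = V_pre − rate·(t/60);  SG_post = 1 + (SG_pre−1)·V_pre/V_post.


V_post = 41.3 − 3.2·(82/60) = 36.9267
SG_post = 1 + (1.039 − 1)·41.3/36.9267

1.0436


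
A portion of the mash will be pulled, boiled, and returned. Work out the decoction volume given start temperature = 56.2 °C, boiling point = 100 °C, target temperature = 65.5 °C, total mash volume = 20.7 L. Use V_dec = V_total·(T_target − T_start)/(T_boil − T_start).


V_dec = 20.7·(65.5 − 56.2)/(100 − 56.2)

4.3952 L


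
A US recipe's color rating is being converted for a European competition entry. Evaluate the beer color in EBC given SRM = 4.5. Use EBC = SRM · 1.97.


EBC = 4.5 · 1.97

8.8650 EBC


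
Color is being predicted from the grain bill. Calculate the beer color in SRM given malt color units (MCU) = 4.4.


SRM = 1.4922 · MCU^0.6859
SRM = 1.4922 · 4.4^0.6859

4.1226 SRM


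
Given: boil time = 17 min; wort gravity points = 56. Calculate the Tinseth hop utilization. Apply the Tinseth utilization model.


U = 1.65·0.000125^(GP/1000) · (1 − e^(−0.04·t))/4.15
bigness = 1.65·0.000125^(56/1000) = 0.9975
boil_factor = (1 − e^(−0.04·17))/4.15 = 0.1189
U = 0.9975 · 0.1189

0.1186


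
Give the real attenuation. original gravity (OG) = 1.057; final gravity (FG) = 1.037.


AA = (OG−FG)/(OG−1)·100;  RA = AA·0.8192
AA = (1.057 − 1.037)/(1.057 − 1)·100 = 35.0877
RA = 35.0877·0.8192

28.7439 %


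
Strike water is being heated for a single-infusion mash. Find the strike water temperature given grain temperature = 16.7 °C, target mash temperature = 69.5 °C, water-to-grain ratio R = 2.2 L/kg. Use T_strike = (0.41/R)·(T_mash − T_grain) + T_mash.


T_strike = (0.41/2.2)·(69.5 − 16.7) + 69.5

79.3400 °C


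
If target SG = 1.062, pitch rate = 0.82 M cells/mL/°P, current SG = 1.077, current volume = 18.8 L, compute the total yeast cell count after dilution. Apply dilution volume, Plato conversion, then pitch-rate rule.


V_w = V·((SG_c−1)/(SG_t−1)−1);  °P = 259 − 259/SG_t;  cells = rate·(V+V_w)·°P
V_w = 18.8·((1.077−1)/(1.062−1)−1) = 4.5484
V_final = 18.8 + 4.5484 = 23.3484
°P = 259 − 259/1.062 = 15.1205
cells = 0.82·23.3484·15.1205

289.4927 billion cells


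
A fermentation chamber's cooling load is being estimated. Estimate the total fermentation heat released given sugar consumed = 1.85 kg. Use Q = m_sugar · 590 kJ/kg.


Q = 1.85 · 590

1091.5000 kJ


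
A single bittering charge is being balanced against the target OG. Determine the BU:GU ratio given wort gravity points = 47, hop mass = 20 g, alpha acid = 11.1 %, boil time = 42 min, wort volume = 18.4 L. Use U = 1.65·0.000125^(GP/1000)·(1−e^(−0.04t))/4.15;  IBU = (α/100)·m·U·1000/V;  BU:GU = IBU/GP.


U = 1.65·0.000125^(47/1000)·(1−e^(−0.04·42))/4.15 = 0.2120
IBU = (11.1/100)·20·0.2120·1000/18.4 = 25.5829
BU:GU = 25.5829/47

0.5443


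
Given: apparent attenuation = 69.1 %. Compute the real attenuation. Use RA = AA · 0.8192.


RA = 69.1 · 0.8192

56.6067 %


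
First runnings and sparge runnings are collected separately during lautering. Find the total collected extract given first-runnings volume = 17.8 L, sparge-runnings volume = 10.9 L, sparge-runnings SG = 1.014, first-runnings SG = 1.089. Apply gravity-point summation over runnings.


total = Σ (SG_i − 1)·1000·V_i
first = (1.089 − 1)·1000·17.8 = 1584.2000
sparge = (1.014 − 1)·1000·10.9 = 152.6000
total = 1584.2000 + 152.6000

1736.8000 gravity·L


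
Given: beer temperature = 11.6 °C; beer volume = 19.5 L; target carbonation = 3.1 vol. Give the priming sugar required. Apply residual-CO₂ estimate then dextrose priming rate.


residual = 14.695·(0.01821 + 0.09011·e^(−0.04·T));  sugar = (target − residual)·4.0·V
residual = 14.695·(0.01821 + 0.09011·e^(−0.04·11.6)) = 1.1002
sugar = (3.1 − 1.1002)·4.0·19.5

155.9857 g


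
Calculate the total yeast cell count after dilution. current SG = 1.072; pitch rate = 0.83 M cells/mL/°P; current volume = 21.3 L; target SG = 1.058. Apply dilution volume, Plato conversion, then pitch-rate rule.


V_w = V·((SG_c−1)/(SG_t−1)−1);  °P = 259 − 259/SG_t;  cells = rate·(V+V_w)·°P
V_w = 21.3·((1.072−1)/(1.058−1)−1) = 5.1414
V_final = 21.3 + 5.1414 = 26.4414
°P = 259 − 259/1.058 = 14.1985
cells = 0.83·26.4414·14.1985

311.6049 billion cells


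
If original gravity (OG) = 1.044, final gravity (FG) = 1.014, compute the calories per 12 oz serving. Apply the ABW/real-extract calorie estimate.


ABW = (OG−FG)·131.25·0.79/FG;  °P = 259 − 259/SG (for OG→OE and FG→AE);  RE = 0.1808·OE + 0.8192·AE;  Cal = (6.9·ABW + 4·(RE−0.1))·FG·3.55
ABW = (1.044 − 1.014)·131.25·0.79/1.014 = 3.0677
OE = 259 − 259/1.044 = 10.9157 °P
AE = 259 − 259/1.014 = 3.5759 °P
RE = 0.1808·10.9157 + 0.8192·3.5759 = 4.9030 °P
Cal = (6.9·3.0677 + 4·(4.9030−0.1))·1.014·3.55

145.3517 kcal


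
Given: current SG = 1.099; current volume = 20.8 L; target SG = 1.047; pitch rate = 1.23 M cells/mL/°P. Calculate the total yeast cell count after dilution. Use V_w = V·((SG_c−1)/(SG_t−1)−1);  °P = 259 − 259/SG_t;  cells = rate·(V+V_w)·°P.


V_w = 20.8·((1.099−1)/(1.047−1)−1) = 23.0128
V_final = 20.8 + 23.0128 = 43.8128
°P = 259 − 259/1.047 = 11.6266
cells = 1.23·43.8128·11.6266

626.5514 billion cells


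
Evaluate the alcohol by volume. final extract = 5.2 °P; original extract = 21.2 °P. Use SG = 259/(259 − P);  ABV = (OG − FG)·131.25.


OG = 259/(259 − 21.2) = 1.0892
FG = 259/(259 − 5.2) = 1.0205
ABV = (1.0892 − 1.0205)·131.25

9.0119 % ABV


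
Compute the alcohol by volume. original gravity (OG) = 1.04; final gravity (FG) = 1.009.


ABV = (OG − FG) · 131.25
ABV = (1.04 − 1.009) · 131.25

4.0688 % ABV


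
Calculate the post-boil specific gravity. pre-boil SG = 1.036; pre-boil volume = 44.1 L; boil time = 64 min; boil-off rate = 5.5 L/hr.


V_post = V_pre − rate·(t/60);  SG_post = 1 + (SG_pre−1)·V_pre/V_post
V_post = 44.1 − 5.5·(64/60) = 38.2333
SG_post = 1 + (1.036 − 1)·44.1/38.2333

1.0415


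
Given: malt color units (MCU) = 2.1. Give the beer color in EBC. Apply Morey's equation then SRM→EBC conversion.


SRM = 1.4922·MCU^0.6859;  EBC = SRM·1.97
SRM = 1.4922·2.1^0.6859 = 2.4822
EBC = 2.4822·1.97

4.8899 EBC


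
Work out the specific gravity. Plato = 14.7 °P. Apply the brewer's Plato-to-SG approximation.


SG = 259/(259 − P)
SG = 259/(259 − 14.7)

1.0602


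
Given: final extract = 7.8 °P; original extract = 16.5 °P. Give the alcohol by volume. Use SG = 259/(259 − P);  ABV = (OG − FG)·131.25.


OG = 259/(259 − 16.5) = 1.0680
FG = 259/(259 − 7.8) = 1.0311
ABV = (1.0680 − 1.0311)·131.25

4.8550 % ABV


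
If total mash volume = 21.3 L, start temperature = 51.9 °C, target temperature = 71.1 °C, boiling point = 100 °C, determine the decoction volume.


V_dec = V_total·(T_target − T_start)/(T_boil − T_start)
V_dec = 21.3·(71.1 − 51.9)/(100 − 51.9)

8.5023 L


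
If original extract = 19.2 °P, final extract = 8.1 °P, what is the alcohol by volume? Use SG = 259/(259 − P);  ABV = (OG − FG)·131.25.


OG = 259/(259 − 19.2) = 1.0801
FG = 259/(259 − 8.1) = 1.0323
ABV = (1.0801 − 1.0323)·131.25

6.2715 % ABV


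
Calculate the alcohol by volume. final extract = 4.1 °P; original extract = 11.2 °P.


SG = 259/(259 − P);  ABV = (OG − FG)·131.25
OG = 259/(259 − 11.2) = 1.0452
FG = 259/(259 − 4.1) = 1.0161
ABV = (1.0452 − 1.0161)·131.25

3.8211 % ABV


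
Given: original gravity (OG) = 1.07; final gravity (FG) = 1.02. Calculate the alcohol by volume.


ABV = (OG − FG) · 131.25
ABV = (1.07 − 1.02) · 131.25

6.5625 % ABV


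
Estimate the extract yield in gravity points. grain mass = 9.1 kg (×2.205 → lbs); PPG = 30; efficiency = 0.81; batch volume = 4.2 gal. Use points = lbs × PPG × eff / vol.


lbs = 9.1 × 2.205 = 20.0655
points = 20.0655 × 30 × 0.81 / 4.2

116.0933 points


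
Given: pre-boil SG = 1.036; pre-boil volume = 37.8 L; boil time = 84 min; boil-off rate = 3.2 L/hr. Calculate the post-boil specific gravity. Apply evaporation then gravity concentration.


V_post = V_pre − rate·(t/60);  SG_post = 1 + (SG_pre−1)·V_pre/V_post
V_post = 37.8 − 3.2·(84/60) = 33.3200
SG_post = 1 + (1.036 − 1)·37.8/33.3200

1.0408


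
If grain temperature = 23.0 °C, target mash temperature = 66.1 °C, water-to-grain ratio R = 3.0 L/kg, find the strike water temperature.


T_strike = (0.41/R)·(T_mash − T_grain) + T_mash
T_strike = (0.41/3.0)·(66.1 − 23.0) + 66.1

71.9903 °C


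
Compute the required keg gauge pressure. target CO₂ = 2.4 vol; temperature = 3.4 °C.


psi = vols/(0.01821 + 0.09011·e^(−0.04·T)) − 14.695
psi = 2.4/(0.01821 + 0.09011·e^(−0.04·3.4)) − 14.695

10.0826 psi


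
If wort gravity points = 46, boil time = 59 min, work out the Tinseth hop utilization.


U = 1.65·0.000125^(GP/1000) · (1 − e^(−0.04·t))/4.15
bigness = 1.65·0.000125^(46/1000) = 1.0913
boil_factor = (1 − e^(−0.04·59))/4.15 = 0.2182
U = 1.0913 · 0.2182

0.2381


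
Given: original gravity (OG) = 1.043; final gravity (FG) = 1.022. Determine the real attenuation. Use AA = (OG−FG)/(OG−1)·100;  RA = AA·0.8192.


AA = (1.043 − 1.022)/(1.043 − 1)·100 = 48.8372
RA = 48.8372·0.8192

40.0074 %


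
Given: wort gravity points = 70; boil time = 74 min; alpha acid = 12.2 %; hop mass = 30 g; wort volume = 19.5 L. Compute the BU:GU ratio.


U = 1.65·0.000125^(GP/1000)·(1−e^(−0.04t))/4.15;  IBU = (α/100)·m·U·1000/V;  BU:GU = IBU/GP
U = 1.65·0.000125^(70/1000)·(1−e^(−0.04·74))/4.15 = 0.2010
IBU = (12.2/100)·30·0.2010·1000/19.5 = 37.7188
BU:GU = 37.7188/70

0.5388


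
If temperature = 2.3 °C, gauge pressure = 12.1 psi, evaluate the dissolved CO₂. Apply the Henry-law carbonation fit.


vols = (P + 14.695)·(0.01821 + 0.09011·e^(−0.04·T))
vols = (12.1 + 14.695)·(0.01821 + 0.09011·e^(−0.04·2.3))

2.6902 volumes


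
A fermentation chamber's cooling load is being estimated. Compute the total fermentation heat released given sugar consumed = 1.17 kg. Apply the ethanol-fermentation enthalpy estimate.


Q = m_sugar · 590 kJ/kg
Q = 1.17 · 590

690.3000 kJ


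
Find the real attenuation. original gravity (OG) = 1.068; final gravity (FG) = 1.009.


AA = (OG−FG)/(OG−1)·100;  RA = AA·0.8192
AA = (1.068 − 1.009)/(1.068 − 1)·100 = 86.7647
RA = 86.7647·0.8192

71.0776 %


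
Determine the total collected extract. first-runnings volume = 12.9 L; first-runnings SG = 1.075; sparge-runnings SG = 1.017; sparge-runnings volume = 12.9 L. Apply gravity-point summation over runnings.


total = Σ (SG_i − 1)·1000·V_i
first = (1.075 − 1)·1000·12.9 = 967.5000
sparge = (1.017 − 1)·1000·12.9 = 219.3000
total = 967.5000 + 219.3000

1186.8000 gravity·L


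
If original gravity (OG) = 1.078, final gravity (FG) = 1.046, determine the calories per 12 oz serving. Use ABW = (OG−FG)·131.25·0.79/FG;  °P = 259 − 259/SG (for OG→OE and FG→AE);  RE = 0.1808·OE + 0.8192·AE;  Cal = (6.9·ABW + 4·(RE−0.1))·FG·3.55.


ABW = (1.078 − 1.046)·131.25·0.79/1.046 = 3.1721
OE = 259 − 259/1.078 = 18.7403 °P
AE = 259 − 259/1.046 = 11.3901 °P
RE = 0.1808·18.7403 + 0.8192·11.3901 = 12.7190 °P
Cal = (6.9·3.1721 + 4·(12.7190−0.1))·1.046·3.55

268.7066 kcal


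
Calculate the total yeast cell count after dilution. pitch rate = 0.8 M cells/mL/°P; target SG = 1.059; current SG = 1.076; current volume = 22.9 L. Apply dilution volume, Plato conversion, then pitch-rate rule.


V_w = V·((SG_c−1)/(SG_t−1)−1);  °P = 259 − 259/SG_t;  cells = rate·(V+V_w)·°P
V_w = 22.9·((1.076−1)/(1.059−1)−1) = 6.5983
V_final = 22.9 + 6.5983 = 29.4983
°P = 259 − 259/1.059 = 14.4297
cells = 0.8·29.4983·14.4297

340.5202 billion cells


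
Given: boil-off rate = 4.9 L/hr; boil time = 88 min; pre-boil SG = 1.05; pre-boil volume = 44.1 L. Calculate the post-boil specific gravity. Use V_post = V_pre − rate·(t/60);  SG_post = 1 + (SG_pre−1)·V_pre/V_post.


V_post = 44.1 − 4.9·(88/60) = 36.9133
SG_post = 1 + (1.05 − 1)·44.1/36.9133

1.0597


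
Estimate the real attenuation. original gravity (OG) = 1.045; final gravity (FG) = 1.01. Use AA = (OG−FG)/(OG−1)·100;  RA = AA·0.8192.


AA = (1.045 − 1.01)/(1.045 − 1)·100 = 77.7778
RA = 77.7778·0.8192

63.7156 %


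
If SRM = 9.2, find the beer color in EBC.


EBC = SRM · 1.97
EBC = 9.2 · 1.97

18.1240 EBC


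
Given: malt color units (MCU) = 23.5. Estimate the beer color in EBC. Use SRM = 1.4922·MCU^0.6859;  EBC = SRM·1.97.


SRM = 1.4922·23.5^0.6859 = 13.0090
EBC = 13.0090·1.97

25.6276 EBC


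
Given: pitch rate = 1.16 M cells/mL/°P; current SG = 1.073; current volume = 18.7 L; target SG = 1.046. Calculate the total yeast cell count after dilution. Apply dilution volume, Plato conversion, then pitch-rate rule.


V_w = V·((SG_c−1)/(SG_t−1)−1);  °P = 259 − 259/SG_t;  cells = rate·(V+V_w)·°P
V_w = 18.7·((1.073−1)/(1.046−1)−1) = 10.9761
V_final = 18.7 + 10.9761 = 29.6761
°P = 259 − 259/1.046 = 11.3901
cells = 1.16·29.6761·11.3901

392.0943 billion cells


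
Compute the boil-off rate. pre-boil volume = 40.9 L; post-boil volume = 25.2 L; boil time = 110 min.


rate = (V_pre − V_post) / (t_min/60)
rate = (40.9 − 25.2) / (110/60)

8.5636 L/hr


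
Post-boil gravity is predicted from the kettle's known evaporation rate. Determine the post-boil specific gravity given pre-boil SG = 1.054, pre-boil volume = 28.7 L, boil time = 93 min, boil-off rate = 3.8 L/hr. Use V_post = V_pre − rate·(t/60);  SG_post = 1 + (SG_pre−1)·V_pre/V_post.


V_post = 28.7 − 3.8·(93/60) = 22.8100
SG_post = 1 + (1.054 − 1)·28.7/22.8100

1.0679


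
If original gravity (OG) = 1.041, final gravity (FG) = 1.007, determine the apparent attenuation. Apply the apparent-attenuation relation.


AA = (OG − FG)/(OG − 1) · 100
AA = (1.041 − 1.007)/(1.041 − 1) · 100

82.9268 %


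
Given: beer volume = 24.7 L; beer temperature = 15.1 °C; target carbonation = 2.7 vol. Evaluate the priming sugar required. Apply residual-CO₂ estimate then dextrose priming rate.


residual = 14.695·(0.01821 + 0.09011·e^(−0.04·T));  sugar = (target − residual)·4.0·V
residual = 14.695·(0.01821 + 0.09011·e^(−0.04·15.1)) = 0.9914
sugar = (2.7 − 0.9914)·4.0·24.7

168.8084 g


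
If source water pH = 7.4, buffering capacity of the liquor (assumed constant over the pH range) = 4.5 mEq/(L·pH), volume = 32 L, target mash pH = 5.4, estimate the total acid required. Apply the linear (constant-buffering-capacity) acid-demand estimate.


acid = buffering capacity · (pH_source − pH_target) · V
acid = 4.5 · (7.4 − 5.4) · 32

288.0000 mEq


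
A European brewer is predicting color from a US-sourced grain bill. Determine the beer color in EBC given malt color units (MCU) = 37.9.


SRM = 1.4922·MCU^0.6859;  EBC = SRM·1.97
SRM = 1.4922·37.9^0.6859 = 18.0558
EBC = 18.0558·1.97

35.5698 EBC


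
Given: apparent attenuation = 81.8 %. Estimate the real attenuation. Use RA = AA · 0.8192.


RA = 81.8 · 0.8192

67.0106 %


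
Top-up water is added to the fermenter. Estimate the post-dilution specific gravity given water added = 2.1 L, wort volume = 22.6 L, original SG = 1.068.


SG_new = 1 + (SG_old − 1)·V_old/(V_old + V_water)
pts = (1.068 − 1)·1000·22.6/(22.6 + 2.1) = 62.2186
SG_new = 1 + 62.2186/1000

1.0622


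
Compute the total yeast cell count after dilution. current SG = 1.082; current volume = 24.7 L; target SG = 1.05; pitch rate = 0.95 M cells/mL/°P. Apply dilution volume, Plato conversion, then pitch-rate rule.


V_w = V·((SG_c−1)/(SG_t−1)−1);  °P = 259 − 259/SG_t;  cells = rate·(V+V_w)·°P
V_w = 24.7·((1.082−1)/(1.05−1)−1) = 15.8080
V_final = 24.7 + 15.8080 = 40.5080
°P = 259 − 259/1.05 = 12.3333
cells = 0.95·40.5080·12.3333

474.6187 billion cells


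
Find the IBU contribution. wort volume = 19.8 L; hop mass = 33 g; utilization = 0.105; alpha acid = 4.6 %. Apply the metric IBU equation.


IBU = (α/100)·mass·U·1000 / V
IBU = (4.6/100)·33·0.105·1000 / 19.8

8.0500 IBU


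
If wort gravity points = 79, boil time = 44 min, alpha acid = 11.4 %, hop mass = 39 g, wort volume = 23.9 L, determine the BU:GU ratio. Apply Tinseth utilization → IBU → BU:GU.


U = 1.65·0.000125^(GP/1000)·(1−e^(−0.04t))/4.15;  IBU = (α/100)·m·U·1000/V;  BU:GU = IBU/GP
U = 1.65·0.000125^(79/1000)·(1−e^(−0.04·44))/4.15 = 0.1618
IBU = (11.4/100)·39·0.1618·1000/23.9 = 30.1072
BU:GU = 30.1072/79

0.3811


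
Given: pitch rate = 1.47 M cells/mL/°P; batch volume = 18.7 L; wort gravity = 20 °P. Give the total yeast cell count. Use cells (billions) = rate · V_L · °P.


cells = 1.47 · 18.7 · 20

549.7800 billion cells


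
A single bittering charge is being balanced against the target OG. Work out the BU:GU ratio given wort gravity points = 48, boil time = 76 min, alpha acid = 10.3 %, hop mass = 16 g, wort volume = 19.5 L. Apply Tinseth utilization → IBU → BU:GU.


U = 1.65·0.000125^(GP/1000)·(1−e^(−0.04t))/4.15;  IBU = (α/100)·m·U·1000/V;  BU:GU = IBU/GP
U = 1.65·0.000125^(48/1000)·(1−e^(−0.04·76))/4.15 = 0.2459
IBU = (10.3/100)·16·0.2459·1000/19.5 = 20.7837
BU:GU = 20.7837/48

0.4330


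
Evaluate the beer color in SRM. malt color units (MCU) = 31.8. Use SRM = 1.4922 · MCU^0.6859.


SRM = 1.4922 · 31.8^0.6859

16.0082 SRM


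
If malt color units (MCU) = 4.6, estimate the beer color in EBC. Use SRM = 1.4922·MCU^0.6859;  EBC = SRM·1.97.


SRM = 1.4922·4.6^0.6859 = 4.2502
EBC = 4.2502·1.97

8.3730 EBC


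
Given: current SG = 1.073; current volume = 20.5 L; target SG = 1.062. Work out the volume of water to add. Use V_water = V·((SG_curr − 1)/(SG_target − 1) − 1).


V_water = 20.5·((1.073 − 1)/(1.062 − 1) − 1)

3.6371 L


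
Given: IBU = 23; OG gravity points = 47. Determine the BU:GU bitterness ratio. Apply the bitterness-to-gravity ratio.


BU:GU = IBU / OG_points
BU:GU = 23 / 47

0.4894


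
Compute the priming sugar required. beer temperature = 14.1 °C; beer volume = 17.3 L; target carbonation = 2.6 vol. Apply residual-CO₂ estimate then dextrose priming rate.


residual = 14.695·(0.01821 + 0.09011·e^(−0.04·T));  sugar = (target − residual)·4.0·V
residual = 14.695·(0.01821 + 0.09011·e^(−0.04·14.1)) = 1.0210
sugar = (2.6 − 1.0210)·4.0·17.3

109.2701 g


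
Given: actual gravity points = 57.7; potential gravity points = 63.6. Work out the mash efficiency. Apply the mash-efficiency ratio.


efficiency = actual / potential × 100
efficiency = 57.7 / 63.6 × 100

90.7233 %


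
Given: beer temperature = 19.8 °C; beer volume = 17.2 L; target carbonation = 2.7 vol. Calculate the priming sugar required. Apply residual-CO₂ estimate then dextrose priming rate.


residual = 14.695·(0.01821 + 0.09011·e^(−0.04·T));  sugar = (target − residual)·4.0·V
residual = 14.695·(0.01821 + 0.09011·e^(−0.04·19.8)) = 0.8674
sugar = (2.7 − 0.8674)·4.0·17.2

126.0855 g


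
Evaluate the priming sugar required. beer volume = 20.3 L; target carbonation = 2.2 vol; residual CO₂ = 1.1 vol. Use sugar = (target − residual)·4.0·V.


sugar = (2.2 − 1.1)·4.0·20.3

89.3200 g


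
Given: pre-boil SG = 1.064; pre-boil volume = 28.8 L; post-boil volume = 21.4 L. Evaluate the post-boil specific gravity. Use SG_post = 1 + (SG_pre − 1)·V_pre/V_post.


pts_pre = (1.064 − 1)·1000 = 64.0000
pts_post = 64.0000·28.8/21.4 = 86.1308
SG_post = 1 + 86.1308/1000

1.0861


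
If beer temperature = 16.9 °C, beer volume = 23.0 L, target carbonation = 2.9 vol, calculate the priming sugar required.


residual = 14.695·(0.01821 + 0.09011·e^(−0.04·T));  sugar = (target − residual)·4.0·V
residual = 14.695·(0.01821 + 0.09011·e^(−0.04·16.9)) = 0.9411
sugar = (2.9 − 0.9411)·4.0·23.0

180.2160 g


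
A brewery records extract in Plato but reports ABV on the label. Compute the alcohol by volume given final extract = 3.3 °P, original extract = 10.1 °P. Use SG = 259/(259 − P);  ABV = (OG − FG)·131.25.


OG = 259/(259 − 10.1) = 1.0406
FG = 259/(259 − 3.3) = 1.0129
ABV = (1.0406 − 1.0129)·131.25

3.6321 % ABV


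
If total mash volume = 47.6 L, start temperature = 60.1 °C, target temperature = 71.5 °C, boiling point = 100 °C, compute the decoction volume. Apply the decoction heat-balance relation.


V_dec = V_total·(T_target − T_start)/(T_boil − T_start)
V_dec = 47.6·(71.5 − 60.1)/(100 − 60.1)

13.6000 L


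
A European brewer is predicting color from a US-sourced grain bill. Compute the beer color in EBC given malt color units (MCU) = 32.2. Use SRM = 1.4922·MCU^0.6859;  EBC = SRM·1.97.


SRM = 1.4922·32.2^0.6859 = 16.1460
EBC = 16.1460·1.97

31.8077 EBC


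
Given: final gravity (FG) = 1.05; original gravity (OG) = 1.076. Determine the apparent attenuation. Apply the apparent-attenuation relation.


AA = (OG − FG)/(OG − 1) · 100
AA = (1.076 − 1.05)/(1.076 − 1) · 100

34.2105 %


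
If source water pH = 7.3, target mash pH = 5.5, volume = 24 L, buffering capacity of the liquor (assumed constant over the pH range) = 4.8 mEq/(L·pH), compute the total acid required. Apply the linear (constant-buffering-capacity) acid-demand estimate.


acid = buffering capacity · (pH_source − pH_target) · V
acid = 4.8 · (7.3 − 5.5) · 24

207.3600 mEq


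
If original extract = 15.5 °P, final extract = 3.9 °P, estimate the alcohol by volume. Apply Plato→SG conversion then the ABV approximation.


SG = 259/(259 − P);  ABV = (OG − FG)·131.25
OG = 259/(259 − 15.5) = 1.0637
FG = 259/(259 − 3.9) = 1.0153
ABV = (1.0637 − 1.0153)·131.25

6.3482 % ABV


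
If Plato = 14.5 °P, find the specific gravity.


SG = 259/(259 − P)
SG = 259/(259 − 14.5)

1.0593


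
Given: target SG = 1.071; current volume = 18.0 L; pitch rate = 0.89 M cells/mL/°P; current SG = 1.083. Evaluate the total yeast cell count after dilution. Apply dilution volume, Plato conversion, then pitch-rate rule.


V_w = V·((SG_c−1)/(SG_t−1)−1);  °P = 259 − 259/SG_t;  cells = rate·(V+V_w)·°P
V_w = 18.0·((1.083−1)/(1.071−1)−1) = 3.0423
V_final = 18.0 + 3.0423 = 21.0423
°P = 259 − 259/1.071 = 17.1699
cells = 0.89·21.0423·17.1699

321.5518 billion cells


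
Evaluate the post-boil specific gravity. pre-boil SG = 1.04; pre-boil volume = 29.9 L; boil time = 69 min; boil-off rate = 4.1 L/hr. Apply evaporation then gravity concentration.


V_post = V_pre − rate·(t/60);  SG_post = 1 + (SG_pre−1)·V_pre/V_post
V_post = 29.9 − 4.1·(69/60) = 25.1850
SG_post = 1 + (1.04 − 1)·29.9/25.1850

1.0475


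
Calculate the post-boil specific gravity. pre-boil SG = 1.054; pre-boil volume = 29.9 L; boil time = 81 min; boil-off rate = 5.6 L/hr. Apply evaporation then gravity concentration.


V_post = V_pre − rate·(t/60);  SG_post = 1 + (SG_pre−1)·V_pre/V_post
V_post = 29.9 − 5.6·(81/60) = 22.3400
SG_post = 1 + (1.054 − 1)·29.9/22.3400

1.0723


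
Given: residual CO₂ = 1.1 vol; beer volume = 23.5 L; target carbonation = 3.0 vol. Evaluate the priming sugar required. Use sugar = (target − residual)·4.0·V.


sugar = (3.0 − 1.1)·4.0·23.5

178.6000 g


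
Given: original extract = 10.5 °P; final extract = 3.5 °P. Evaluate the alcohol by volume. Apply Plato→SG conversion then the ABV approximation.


SG = 259/(259 − P);  ABV = (OG − FG)·131.25
OG = 259/(259 − 10.5) = 1.0423
FG = 259/(259 − 3.5) = 1.0137
ABV = (1.0423 − 1.0137)·131.25

3.7478 % ABV


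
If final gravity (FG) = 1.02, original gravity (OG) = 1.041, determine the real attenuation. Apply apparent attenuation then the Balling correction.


AA = (OG−FG)/(OG−1)·100;  RA = AA·0.8192
AA = (1.041 − 1.02)/(1.041 − 1)·100 = 51.2195
RA = 51.2195·0.8192

41.9590 %


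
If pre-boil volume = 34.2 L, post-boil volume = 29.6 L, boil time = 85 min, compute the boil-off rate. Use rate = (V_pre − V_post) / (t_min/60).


rate = (34.2 − 29.6) / (85/60)

3.2471 L/hr


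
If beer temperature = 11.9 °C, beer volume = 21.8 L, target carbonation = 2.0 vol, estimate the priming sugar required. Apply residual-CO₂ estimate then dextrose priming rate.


residual = 14.695·(0.01821 + 0.09011·e^(−0.04·T));  sugar = (target − residual)·4.0·V
residual = 14.695·(0.01821 + 0.09011·e^(−0.04·11.9)) = 1.0903
sugar = (2.0 − 1.0903)·4.0·21.8

79.3300 g


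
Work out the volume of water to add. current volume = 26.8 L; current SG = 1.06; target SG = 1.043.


V_water = V·((SG_curr − 1)/(SG_target − 1) − 1)
V_water = 26.8·((1.06 − 1)/(1.043 − 1) − 1)

10.5953 L


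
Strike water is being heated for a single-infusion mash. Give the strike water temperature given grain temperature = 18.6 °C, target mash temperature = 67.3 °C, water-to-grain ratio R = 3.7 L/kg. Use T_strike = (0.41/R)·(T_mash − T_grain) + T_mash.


T_strike = (0.41/3.7)·(67.3 − 18.6) + 67.3

72.6965 °C


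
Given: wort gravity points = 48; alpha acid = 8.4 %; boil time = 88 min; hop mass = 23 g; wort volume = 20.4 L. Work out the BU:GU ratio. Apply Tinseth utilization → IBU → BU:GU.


U = 1.65·0.000125^(GP/1000)·(1−e^(−0.04t))/4.15;  IBU = (α/100)·m·U·1000/V;  BU:GU = IBU/GP
U = 1.65·0.000125^(48/1000)·(1−e^(−0.04·88))/4.15 = 0.2506
IBU = (8.4/100)·23·0.2506·1000/20.4 = 23.7364
BU:GU = 23.7364/48

0.4945


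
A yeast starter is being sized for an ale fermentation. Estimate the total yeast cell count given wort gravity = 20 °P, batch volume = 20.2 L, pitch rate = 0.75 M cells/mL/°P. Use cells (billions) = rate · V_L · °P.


cells = 0.75 · 20.2 · 20

303.0000 billion cells


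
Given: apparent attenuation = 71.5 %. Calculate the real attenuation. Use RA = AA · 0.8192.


RA = 71.5 · 0.8192

58.5728 %


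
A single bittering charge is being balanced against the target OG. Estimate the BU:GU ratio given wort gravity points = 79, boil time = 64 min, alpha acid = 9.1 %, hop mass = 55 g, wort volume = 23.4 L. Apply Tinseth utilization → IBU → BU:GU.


U = 1.65·0.000125^(GP/1000)·(1−e^(−0.04t))/4.15;  IBU = (α/100)·m·U·1000/V;  BU:GU = IBU/GP
U = 1.65·0.000125^(79/1000)·(1−e^(−0.04·64))/4.15 = 0.1804
IBU = (9.1/100)·55·0.1804·1000/23.4 = 38.5779
BU:GU = 38.5779/79

0.4883


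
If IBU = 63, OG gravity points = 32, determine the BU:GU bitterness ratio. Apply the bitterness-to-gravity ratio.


BU:GU = IBU / OG_points
BU:GU = 63 / 32

1.9688


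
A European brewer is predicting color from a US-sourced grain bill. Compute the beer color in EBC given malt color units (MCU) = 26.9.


SRM = 1.4922·MCU^0.6859;  EBC = SRM·1.97
SRM = 1.4922·26.9^0.6859 = 14.2723
EBC = 14.2723·1.97

28.1164 EBC


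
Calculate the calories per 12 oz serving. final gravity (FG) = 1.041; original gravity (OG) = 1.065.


ABW = (OG−FG)·131.25·0.79/FG;  °P = 259 − 259/SG (for OG→OE and FG→AE);  RE = 0.1808·OE + 0.8192·AE;  Cal = (6.9·ABW + 4·(RE−0.1))·FG·3.55
ABW = (1.065 − 1.041)·131.25·0.79/1.041 = 2.3905
OE = 259 − 259/1.065 = 15.8075 °P
AE = 259 − 259/1.041 = 10.2008 °P
RE = 0.1808·15.8075 + 0.8192·10.2008 = 11.2145 °P
Cal = (6.9·2.3905 + 4·(11.2145−0.1))·1.041·3.55

225.2521 kcal


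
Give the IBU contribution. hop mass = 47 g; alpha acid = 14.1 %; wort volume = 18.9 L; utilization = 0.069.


IBU = (α/100)·mass·U·1000 / V
IBU = (14.1/100)·47·0.069·1000 / 18.9

24.1938 IBU


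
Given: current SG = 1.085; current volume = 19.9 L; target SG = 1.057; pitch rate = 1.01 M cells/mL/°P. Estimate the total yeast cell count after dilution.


V_w = V·((SG_c−1)/(SG_t−1)−1);  °P = 259 − 259/SG_t;  cells = rate·(V+V_w)·°P
V_w = 19.9·((1.085−1)/(1.057−1)−1) = 9.7754
V_final = 19.9 + 9.7754 = 29.6754
°P = 259 − 259/1.057 = 13.9669
cells = 1.01·29.6754·13.9669

418.6182 billion cells


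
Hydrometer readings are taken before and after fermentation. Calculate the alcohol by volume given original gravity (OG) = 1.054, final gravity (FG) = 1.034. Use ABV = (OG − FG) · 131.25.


ABV = (1.054 − 1.034) · 131.25

2.6250 % ABV


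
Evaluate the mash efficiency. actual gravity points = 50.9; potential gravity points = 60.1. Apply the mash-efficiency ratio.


efficiency = actual / potential × 100
efficiency = 50.9 / 60.1 × 100

84.6922 %


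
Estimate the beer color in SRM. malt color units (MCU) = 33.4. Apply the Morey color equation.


SRM = 1.4922 · MCU^0.6859
SRM = 1.4922 · 33.4^0.6859

16.5564 SRM


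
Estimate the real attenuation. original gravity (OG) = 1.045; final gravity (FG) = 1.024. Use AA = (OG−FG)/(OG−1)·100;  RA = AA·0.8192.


AA = (1.045 − 1.024)/(1.045 − 1)·100 = 46.6667
RA = 46.6667·0.8192

38.2293 %


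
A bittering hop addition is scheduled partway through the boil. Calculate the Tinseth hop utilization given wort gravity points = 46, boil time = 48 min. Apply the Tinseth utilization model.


U = 1.65·0.000125^(GP/1000) · (1 − e^(−0.04·t))/4.15
bigness = 1.65·0.000125^(46/1000) = 1.0913
boil_factor = (1 − e^(−0.04·48))/4.15 = 0.2056
U = 1.0913 · 0.2056

0.2244


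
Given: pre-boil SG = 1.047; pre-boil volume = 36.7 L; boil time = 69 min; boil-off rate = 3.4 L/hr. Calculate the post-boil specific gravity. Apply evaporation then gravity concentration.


V_post = V_pre − rate·(t/60);  SG_post = 1 + (SG_pre−1)·V_pre/V_post
V_post = 36.7 − 3.4·(69/60) = 32.7900
SG_post = 1 + (1.047 − 1)·36.7/32.7900

1.0526


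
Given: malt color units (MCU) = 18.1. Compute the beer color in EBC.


SRM = 1.4922·MCU^0.6859;  EBC = SRM·1.97
SRM = 1.4922·18.1^0.6859 = 10.8760
EBC = 10.8760·1.97

21.4257 EBC


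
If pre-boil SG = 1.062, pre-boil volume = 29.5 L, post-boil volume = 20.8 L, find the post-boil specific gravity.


SG_post = 1 + (SG_pre − 1)·V_pre/V_post
pts_pre = (1.062 − 1)·1000 = 62.0000
pts_post = 62.0000·29.5/20.8 = 87.9327
SG_post = 1 + 87.9327/1000

1.0879


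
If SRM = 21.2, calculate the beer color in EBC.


EBC = SRM · 1.97
EBC = 21.2 · 1.97

41.7640 EBC


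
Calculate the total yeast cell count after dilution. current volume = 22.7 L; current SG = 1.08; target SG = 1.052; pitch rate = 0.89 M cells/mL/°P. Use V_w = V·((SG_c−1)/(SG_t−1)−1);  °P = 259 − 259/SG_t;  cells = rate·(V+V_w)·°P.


V_w = 22.7·((1.08−1)/(1.052−1)−1) = 12.2231
V_final = 22.7 + 12.2231 = 34.9231
°P = 259 − 259/1.052 = 12.8023
cells = 0.89·34.9231·12.8023

397.9146 billion cells


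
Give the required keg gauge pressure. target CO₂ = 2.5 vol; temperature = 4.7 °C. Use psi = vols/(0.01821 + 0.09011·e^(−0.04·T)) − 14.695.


psi = 2.5/(0.01821 + 0.09011·e^(−0.04·4.7)) − 14.695

12.2225 psi


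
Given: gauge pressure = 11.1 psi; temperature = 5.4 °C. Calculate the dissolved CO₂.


vols = (P + 14.695)·(0.01821 + 0.09011·e^(−0.04·T))
vols = (11.1 + 14.695)·(0.01821 + 0.09011·e^(−0.04·5.4))

2.3426 volumes
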